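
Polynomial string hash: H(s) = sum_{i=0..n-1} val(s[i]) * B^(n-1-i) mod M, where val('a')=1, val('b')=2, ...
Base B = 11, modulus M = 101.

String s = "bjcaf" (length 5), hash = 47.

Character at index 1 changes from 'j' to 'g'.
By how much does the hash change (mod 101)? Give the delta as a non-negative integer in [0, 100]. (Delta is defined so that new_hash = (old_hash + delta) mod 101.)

Answer: 47

Derivation:
Delta formula: (val(new) - val(old)) * B^(n-1-k) mod M
  val('g') - val('j') = 7 - 10 = -3
  B^(n-1-k) = 11^3 mod 101 = 18
  Delta = -3 * 18 mod 101 = 47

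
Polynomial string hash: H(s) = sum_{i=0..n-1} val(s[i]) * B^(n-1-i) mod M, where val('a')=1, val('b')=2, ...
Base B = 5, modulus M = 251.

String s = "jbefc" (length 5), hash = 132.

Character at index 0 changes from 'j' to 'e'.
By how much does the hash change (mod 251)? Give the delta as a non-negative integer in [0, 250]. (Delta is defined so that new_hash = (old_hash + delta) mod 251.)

Delta formula: (val(new) - val(old)) * B^(n-1-k) mod M
  val('e') - val('j') = 5 - 10 = -5
  B^(n-1-k) = 5^4 mod 251 = 123
  Delta = -5 * 123 mod 251 = 138

Answer: 138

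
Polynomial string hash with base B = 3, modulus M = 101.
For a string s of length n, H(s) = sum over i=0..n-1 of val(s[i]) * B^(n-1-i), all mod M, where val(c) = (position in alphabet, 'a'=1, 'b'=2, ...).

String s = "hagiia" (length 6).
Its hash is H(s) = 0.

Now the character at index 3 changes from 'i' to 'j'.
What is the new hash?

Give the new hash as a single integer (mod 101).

val('i') = 9, val('j') = 10
Position k = 3, exponent = n-1-k = 2
B^2 mod M = 3^2 mod 101 = 9
Delta = (10 - 9) * 9 mod 101 = 9
New hash = (0 + 9) mod 101 = 9

Answer: 9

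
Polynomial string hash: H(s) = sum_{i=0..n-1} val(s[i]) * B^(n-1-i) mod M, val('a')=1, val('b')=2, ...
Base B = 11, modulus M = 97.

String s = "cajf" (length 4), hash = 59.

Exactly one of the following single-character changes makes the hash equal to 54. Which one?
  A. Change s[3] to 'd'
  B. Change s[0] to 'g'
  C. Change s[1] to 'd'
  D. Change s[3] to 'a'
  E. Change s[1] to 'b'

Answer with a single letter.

Answer: D

Derivation:
Option A: s[3]='f'->'d', delta=(4-6)*11^0 mod 97 = 95, hash=59+95 mod 97 = 57
Option B: s[0]='c'->'g', delta=(7-3)*11^3 mod 97 = 86, hash=59+86 mod 97 = 48
Option C: s[1]='a'->'d', delta=(4-1)*11^2 mod 97 = 72, hash=59+72 mod 97 = 34
Option D: s[3]='f'->'a', delta=(1-6)*11^0 mod 97 = 92, hash=59+92 mod 97 = 54 <-- target
Option E: s[1]='a'->'b', delta=(2-1)*11^2 mod 97 = 24, hash=59+24 mod 97 = 83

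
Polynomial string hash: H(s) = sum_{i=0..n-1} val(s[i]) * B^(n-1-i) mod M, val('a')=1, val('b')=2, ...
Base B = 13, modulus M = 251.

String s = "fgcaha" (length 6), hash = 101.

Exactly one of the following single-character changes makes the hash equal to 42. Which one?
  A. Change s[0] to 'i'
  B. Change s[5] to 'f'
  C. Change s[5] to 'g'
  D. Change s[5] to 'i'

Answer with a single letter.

Option A: s[0]='f'->'i', delta=(9-6)*13^5 mod 251 = 192, hash=101+192 mod 251 = 42 <-- target
Option B: s[5]='a'->'f', delta=(6-1)*13^0 mod 251 = 5, hash=101+5 mod 251 = 106
Option C: s[5]='a'->'g', delta=(7-1)*13^0 mod 251 = 6, hash=101+6 mod 251 = 107
Option D: s[5]='a'->'i', delta=(9-1)*13^0 mod 251 = 8, hash=101+8 mod 251 = 109

Answer: A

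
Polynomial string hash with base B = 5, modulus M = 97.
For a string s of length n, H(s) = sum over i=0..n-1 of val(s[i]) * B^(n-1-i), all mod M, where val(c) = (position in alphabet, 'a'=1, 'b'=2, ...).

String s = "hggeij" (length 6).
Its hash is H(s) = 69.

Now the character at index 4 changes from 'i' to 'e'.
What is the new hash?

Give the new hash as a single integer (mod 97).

Answer: 49

Derivation:
val('i') = 9, val('e') = 5
Position k = 4, exponent = n-1-k = 1
B^1 mod M = 5^1 mod 97 = 5
Delta = (5 - 9) * 5 mod 97 = 77
New hash = (69 + 77) mod 97 = 49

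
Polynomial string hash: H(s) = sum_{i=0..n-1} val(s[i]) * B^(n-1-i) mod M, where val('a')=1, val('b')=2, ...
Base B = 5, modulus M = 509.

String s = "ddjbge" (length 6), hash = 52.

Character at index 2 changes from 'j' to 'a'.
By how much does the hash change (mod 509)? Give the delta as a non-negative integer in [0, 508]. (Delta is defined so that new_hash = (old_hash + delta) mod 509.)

Answer: 402

Derivation:
Delta formula: (val(new) - val(old)) * B^(n-1-k) mod M
  val('a') - val('j') = 1 - 10 = -9
  B^(n-1-k) = 5^3 mod 509 = 125
  Delta = -9 * 125 mod 509 = 402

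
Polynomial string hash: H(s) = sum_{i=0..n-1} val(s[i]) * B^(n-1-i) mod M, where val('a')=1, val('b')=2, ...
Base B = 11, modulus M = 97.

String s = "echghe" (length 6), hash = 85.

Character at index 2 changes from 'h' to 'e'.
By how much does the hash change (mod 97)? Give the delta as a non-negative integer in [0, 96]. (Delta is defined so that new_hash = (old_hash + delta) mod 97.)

Delta formula: (val(new) - val(old)) * B^(n-1-k) mod M
  val('e') - val('h') = 5 - 8 = -3
  B^(n-1-k) = 11^3 mod 97 = 70
  Delta = -3 * 70 mod 97 = 81

Answer: 81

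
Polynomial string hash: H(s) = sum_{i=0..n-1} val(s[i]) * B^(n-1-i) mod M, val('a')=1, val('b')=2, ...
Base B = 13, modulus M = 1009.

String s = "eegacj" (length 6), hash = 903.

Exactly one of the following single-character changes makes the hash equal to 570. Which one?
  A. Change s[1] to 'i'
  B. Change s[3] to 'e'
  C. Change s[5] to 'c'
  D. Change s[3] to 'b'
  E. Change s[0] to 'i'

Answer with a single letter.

Option A: s[1]='e'->'i', delta=(9-5)*13^4 mod 1009 = 227, hash=903+227 mod 1009 = 121
Option B: s[3]='a'->'e', delta=(5-1)*13^2 mod 1009 = 676, hash=903+676 mod 1009 = 570 <-- target
Option C: s[5]='j'->'c', delta=(3-10)*13^0 mod 1009 = 1002, hash=903+1002 mod 1009 = 896
Option D: s[3]='a'->'b', delta=(2-1)*13^2 mod 1009 = 169, hash=903+169 mod 1009 = 63
Option E: s[0]='e'->'i', delta=(9-5)*13^5 mod 1009 = 933, hash=903+933 mod 1009 = 827

Answer: B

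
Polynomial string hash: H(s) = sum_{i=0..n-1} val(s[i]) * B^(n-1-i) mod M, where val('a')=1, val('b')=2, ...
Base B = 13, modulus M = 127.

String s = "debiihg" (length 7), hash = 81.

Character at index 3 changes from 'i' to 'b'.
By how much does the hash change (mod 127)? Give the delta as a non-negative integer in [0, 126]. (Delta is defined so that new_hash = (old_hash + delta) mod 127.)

Delta formula: (val(new) - val(old)) * B^(n-1-k) mod M
  val('b') - val('i') = 2 - 9 = -7
  B^(n-1-k) = 13^3 mod 127 = 38
  Delta = -7 * 38 mod 127 = 115

Answer: 115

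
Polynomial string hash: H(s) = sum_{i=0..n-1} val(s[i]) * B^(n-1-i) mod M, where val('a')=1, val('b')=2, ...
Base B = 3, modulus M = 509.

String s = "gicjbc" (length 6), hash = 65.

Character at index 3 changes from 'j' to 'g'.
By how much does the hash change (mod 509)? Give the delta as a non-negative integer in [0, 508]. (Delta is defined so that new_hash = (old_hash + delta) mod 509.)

Answer: 482

Derivation:
Delta formula: (val(new) - val(old)) * B^(n-1-k) mod M
  val('g') - val('j') = 7 - 10 = -3
  B^(n-1-k) = 3^2 mod 509 = 9
  Delta = -3 * 9 mod 509 = 482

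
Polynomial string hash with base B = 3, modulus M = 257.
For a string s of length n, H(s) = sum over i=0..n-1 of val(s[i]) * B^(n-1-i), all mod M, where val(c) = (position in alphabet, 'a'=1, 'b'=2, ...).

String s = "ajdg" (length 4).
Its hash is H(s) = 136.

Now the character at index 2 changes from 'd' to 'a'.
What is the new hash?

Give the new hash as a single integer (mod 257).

Answer: 127

Derivation:
val('d') = 4, val('a') = 1
Position k = 2, exponent = n-1-k = 1
B^1 mod M = 3^1 mod 257 = 3
Delta = (1 - 4) * 3 mod 257 = 248
New hash = (136 + 248) mod 257 = 127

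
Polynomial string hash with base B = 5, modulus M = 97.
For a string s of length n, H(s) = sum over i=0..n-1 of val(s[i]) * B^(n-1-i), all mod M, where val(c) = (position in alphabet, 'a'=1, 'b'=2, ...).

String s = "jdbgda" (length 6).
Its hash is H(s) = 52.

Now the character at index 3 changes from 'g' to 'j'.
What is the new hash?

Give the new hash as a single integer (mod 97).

val('g') = 7, val('j') = 10
Position k = 3, exponent = n-1-k = 2
B^2 mod M = 5^2 mod 97 = 25
Delta = (10 - 7) * 25 mod 97 = 75
New hash = (52 + 75) mod 97 = 30

Answer: 30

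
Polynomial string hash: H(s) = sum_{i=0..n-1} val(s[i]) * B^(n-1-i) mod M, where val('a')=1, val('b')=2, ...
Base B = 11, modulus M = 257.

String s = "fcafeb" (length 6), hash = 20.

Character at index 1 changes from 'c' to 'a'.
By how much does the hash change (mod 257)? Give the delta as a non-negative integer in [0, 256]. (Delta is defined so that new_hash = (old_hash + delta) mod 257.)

Answer: 16

Derivation:
Delta formula: (val(new) - val(old)) * B^(n-1-k) mod M
  val('a') - val('c') = 1 - 3 = -2
  B^(n-1-k) = 11^4 mod 257 = 249
  Delta = -2 * 249 mod 257 = 16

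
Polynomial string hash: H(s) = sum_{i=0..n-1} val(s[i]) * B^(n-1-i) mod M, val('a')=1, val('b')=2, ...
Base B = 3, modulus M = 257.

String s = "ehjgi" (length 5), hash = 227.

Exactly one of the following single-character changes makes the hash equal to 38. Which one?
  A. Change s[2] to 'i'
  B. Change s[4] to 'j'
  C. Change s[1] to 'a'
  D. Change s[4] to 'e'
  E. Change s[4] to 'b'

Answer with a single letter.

Option A: s[2]='j'->'i', delta=(9-10)*3^2 mod 257 = 248, hash=227+248 mod 257 = 218
Option B: s[4]='i'->'j', delta=(10-9)*3^0 mod 257 = 1, hash=227+1 mod 257 = 228
Option C: s[1]='h'->'a', delta=(1-8)*3^3 mod 257 = 68, hash=227+68 mod 257 = 38 <-- target
Option D: s[4]='i'->'e', delta=(5-9)*3^0 mod 257 = 253, hash=227+253 mod 257 = 223
Option E: s[4]='i'->'b', delta=(2-9)*3^0 mod 257 = 250, hash=227+250 mod 257 = 220

Answer: C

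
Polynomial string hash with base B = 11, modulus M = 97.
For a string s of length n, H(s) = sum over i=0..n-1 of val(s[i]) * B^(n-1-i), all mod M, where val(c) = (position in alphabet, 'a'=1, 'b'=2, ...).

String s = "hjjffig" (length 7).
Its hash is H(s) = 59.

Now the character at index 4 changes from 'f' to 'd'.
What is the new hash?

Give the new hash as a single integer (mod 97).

Answer: 11

Derivation:
val('f') = 6, val('d') = 4
Position k = 4, exponent = n-1-k = 2
B^2 mod M = 11^2 mod 97 = 24
Delta = (4 - 6) * 24 mod 97 = 49
New hash = (59 + 49) mod 97 = 11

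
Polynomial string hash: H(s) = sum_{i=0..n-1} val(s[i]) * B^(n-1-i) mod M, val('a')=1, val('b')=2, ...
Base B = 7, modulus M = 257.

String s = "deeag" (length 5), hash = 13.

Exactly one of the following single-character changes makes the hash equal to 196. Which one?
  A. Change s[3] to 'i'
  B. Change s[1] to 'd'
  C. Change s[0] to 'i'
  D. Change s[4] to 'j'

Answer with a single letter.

Answer: C

Derivation:
Option A: s[3]='a'->'i', delta=(9-1)*7^1 mod 257 = 56, hash=13+56 mod 257 = 69
Option B: s[1]='e'->'d', delta=(4-5)*7^3 mod 257 = 171, hash=13+171 mod 257 = 184
Option C: s[0]='d'->'i', delta=(9-4)*7^4 mod 257 = 183, hash=13+183 mod 257 = 196 <-- target
Option D: s[4]='g'->'j', delta=(10-7)*7^0 mod 257 = 3, hash=13+3 mod 257 = 16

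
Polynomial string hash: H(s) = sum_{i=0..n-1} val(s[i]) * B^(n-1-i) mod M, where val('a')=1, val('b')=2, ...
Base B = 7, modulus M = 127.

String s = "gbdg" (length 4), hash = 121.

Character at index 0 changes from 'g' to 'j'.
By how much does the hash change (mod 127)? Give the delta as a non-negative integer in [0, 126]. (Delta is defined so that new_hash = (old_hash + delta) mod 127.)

Answer: 13

Derivation:
Delta formula: (val(new) - val(old)) * B^(n-1-k) mod M
  val('j') - val('g') = 10 - 7 = 3
  B^(n-1-k) = 7^3 mod 127 = 89
  Delta = 3 * 89 mod 127 = 13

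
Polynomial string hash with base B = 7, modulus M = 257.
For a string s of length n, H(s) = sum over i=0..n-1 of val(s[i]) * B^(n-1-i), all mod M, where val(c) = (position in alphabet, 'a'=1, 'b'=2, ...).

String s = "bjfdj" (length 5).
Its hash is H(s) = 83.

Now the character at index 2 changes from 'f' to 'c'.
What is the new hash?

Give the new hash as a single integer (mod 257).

Answer: 193

Derivation:
val('f') = 6, val('c') = 3
Position k = 2, exponent = n-1-k = 2
B^2 mod M = 7^2 mod 257 = 49
Delta = (3 - 6) * 49 mod 257 = 110
New hash = (83 + 110) mod 257 = 193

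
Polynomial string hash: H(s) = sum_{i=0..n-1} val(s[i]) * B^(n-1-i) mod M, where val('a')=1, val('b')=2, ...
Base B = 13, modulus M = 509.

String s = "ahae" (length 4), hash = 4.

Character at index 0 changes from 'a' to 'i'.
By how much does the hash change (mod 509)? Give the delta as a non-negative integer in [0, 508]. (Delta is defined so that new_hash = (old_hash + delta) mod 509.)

Answer: 270

Derivation:
Delta formula: (val(new) - val(old)) * B^(n-1-k) mod M
  val('i') - val('a') = 9 - 1 = 8
  B^(n-1-k) = 13^3 mod 509 = 161
  Delta = 8 * 161 mod 509 = 270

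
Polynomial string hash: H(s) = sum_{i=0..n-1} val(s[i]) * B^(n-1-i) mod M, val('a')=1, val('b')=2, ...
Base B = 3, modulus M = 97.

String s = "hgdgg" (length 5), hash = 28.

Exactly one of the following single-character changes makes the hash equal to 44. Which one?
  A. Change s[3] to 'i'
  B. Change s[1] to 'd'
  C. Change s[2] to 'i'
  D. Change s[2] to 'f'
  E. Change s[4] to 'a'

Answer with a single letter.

Option A: s[3]='g'->'i', delta=(9-7)*3^1 mod 97 = 6, hash=28+6 mod 97 = 34
Option B: s[1]='g'->'d', delta=(4-7)*3^3 mod 97 = 16, hash=28+16 mod 97 = 44 <-- target
Option C: s[2]='d'->'i', delta=(9-4)*3^2 mod 97 = 45, hash=28+45 mod 97 = 73
Option D: s[2]='d'->'f', delta=(6-4)*3^2 mod 97 = 18, hash=28+18 mod 97 = 46
Option E: s[4]='g'->'a', delta=(1-7)*3^0 mod 97 = 91, hash=28+91 mod 97 = 22

Answer: B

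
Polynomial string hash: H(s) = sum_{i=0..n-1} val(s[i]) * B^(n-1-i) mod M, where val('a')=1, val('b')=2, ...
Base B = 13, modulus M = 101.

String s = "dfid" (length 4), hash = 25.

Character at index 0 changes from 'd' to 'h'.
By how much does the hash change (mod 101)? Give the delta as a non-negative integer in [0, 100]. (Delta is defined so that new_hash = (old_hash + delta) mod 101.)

Answer: 1

Derivation:
Delta formula: (val(new) - val(old)) * B^(n-1-k) mod M
  val('h') - val('d') = 8 - 4 = 4
  B^(n-1-k) = 13^3 mod 101 = 76
  Delta = 4 * 76 mod 101 = 1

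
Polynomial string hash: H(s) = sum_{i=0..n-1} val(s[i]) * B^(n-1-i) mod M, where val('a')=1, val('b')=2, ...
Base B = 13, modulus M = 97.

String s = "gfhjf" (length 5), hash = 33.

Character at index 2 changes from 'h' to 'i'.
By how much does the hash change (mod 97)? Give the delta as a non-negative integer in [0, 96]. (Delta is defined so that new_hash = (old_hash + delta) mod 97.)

Answer: 72

Derivation:
Delta formula: (val(new) - val(old)) * B^(n-1-k) mod M
  val('i') - val('h') = 9 - 8 = 1
  B^(n-1-k) = 13^2 mod 97 = 72
  Delta = 1 * 72 mod 97 = 72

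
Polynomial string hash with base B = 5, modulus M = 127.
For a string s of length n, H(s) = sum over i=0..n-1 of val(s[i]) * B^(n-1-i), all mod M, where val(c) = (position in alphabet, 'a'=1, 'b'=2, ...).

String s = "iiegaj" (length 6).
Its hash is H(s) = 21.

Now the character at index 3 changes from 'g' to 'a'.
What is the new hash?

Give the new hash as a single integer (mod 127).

Answer: 125

Derivation:
val('g') = 7, val('a') = 1
Position k = 3, exponent = n-1-k = 2
B^2 mod M = 5^2 mod 127 = 25
Delta = (1 - 7) * 25 mod 127 = 104
New hash = (21 + 104) mod 127 = 125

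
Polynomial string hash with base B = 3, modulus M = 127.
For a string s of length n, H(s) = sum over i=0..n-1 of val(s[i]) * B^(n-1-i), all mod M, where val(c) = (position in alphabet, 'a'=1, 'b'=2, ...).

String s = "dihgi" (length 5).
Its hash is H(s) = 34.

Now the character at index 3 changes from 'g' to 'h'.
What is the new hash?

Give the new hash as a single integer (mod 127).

Answer: 37

Derivation:
val('g') = 7, val('h') = 8
Position k = 3, exponent = n-1-k = 1
B^1 mod M = 3^1 mod 127 = 3
Delta = (8 - 7) * 3 mod 127 = 3
New hash = (34 + 3) mod 127 = 37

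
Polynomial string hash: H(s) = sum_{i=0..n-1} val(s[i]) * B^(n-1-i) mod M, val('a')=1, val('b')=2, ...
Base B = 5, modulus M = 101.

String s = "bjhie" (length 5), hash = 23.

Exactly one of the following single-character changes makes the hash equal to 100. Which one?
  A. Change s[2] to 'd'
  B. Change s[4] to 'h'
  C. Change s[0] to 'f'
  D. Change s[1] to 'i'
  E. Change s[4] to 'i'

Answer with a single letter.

Option A: s[2]='h'->'d', delta=(4-8)*5^2 mod 101 = 1, hash=23+1 mod 101 = 24
Option B: s[4]='e'->'h', delta=(8-5)*5^0 mod 101 = 3, hash=23+3 mod 101 = 26
Option C: s[0]='b'->'f', delta=(6-2)*5^4 mod 101 = 76, hash=23+76 mod 101 = 99
Option D: s[1]='j'->'i', delta=(9-10)*5^3 mod 101 = 77, hash=23+77 mod 101 = 100 <-- target
Option E: s[4]='e'->'i', delta=(9-5)*5^0 mod 101 = 4, hash=23+4 mod 101 = 27

Answer: D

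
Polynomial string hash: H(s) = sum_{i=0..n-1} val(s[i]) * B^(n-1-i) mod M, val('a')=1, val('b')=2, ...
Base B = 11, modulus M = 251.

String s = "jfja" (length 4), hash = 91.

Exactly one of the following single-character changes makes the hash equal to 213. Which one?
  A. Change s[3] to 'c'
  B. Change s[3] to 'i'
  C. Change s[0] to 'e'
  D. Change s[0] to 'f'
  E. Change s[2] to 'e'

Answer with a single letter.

Option A: s[3]='a'->'c', delta=(3-1)*11^0 mod 251 = 2, hash=91+2 mod 251 = 93
Option B: s[3]='a'->'i', delta=(9-1)*11^0 mod 251 = 8, hash=91+8 mod 251 = 99
Option C: s[0]='j'->'e', delta=(5-10)*11^3 mod 251 = 122, hash=91+122 mod 251 = 213 <-- target
Option D: s[0]='j'->'f', delta=(6-10)*11^3 mod 251 = 198, hash=91+198 mod 251 = 38
Option E: s[2]='j'->'e', delta=(5-10)*11^1 mod 251 = 196, hash=91+196 mod 251 = 36

Answer: C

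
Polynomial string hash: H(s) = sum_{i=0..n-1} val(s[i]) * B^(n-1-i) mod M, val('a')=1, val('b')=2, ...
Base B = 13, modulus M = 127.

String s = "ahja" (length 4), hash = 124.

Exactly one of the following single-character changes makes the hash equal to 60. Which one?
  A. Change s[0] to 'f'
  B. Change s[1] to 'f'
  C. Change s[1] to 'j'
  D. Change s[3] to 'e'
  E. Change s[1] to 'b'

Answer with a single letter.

Answer: A

Derivation:
Option A: s[0]='a'->'f', delta=(6-1)*13^3 mod 127 = 63, hash=124+63 mod 127 = 60 <-- target
Option B: s[1]='h'->'f', delta=(6-8)*13^2 mod 127 = 43, hash=124+43 mod 127 = 40
Option C: s[1]='h'->'j', delta=(10-8)*13^2 mod 127 = 84, hash=124+84 mod 127 = 81
Option D: s[3]='a'->'e', delta=(5-1)*13^0 mod 127 = 4, hash=124+4 mod 127 = 1
Option E: s[1]='h'->'b', delta=(2-8)*13^2 mod 127 = 2, hash=124+2 mod 127 = 126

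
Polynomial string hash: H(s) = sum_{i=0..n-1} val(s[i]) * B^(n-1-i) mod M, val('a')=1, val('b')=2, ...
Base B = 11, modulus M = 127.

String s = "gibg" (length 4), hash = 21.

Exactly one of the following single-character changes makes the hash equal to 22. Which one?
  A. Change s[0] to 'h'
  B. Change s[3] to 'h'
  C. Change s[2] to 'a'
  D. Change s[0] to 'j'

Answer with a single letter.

Answer: B

Derivation:
Option A: s[0]='g'->'h', delta=(8-7)*11^3 mod 127 = 61, hash=21+61 mod 127 = 82
Option B: s[3]='g'->'h', delta=(8-7)*11^0 mod 127 = 1, hash=21+1 mod 127 = 22 <-- target
Option C: s[2]='b'->'a', delta=(1-2)*11^1 mod 127 = 116, hash=21+116 mod 127 = 10
Option D: s[0]='g'->'j', delta=(10-7)*11^3 mod 127 = 56, hash=21+56 mod 127 = 77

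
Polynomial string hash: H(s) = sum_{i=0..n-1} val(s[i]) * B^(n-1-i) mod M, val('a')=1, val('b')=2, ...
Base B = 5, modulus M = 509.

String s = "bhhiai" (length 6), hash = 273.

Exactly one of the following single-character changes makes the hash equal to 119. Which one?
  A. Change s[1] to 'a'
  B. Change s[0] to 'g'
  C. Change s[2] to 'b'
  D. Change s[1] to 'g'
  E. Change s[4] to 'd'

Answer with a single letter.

Option A: s[1]='h'->'a', delta=(1-8)*5^4 mod 509 = 206, hash=273+206 mod 509 = 479
Option B: s[0]='b'->'g', delta=(7-2)*5^5 mod 509 = 355, hash=273+355 mod 509 = 119 <-- target
Option C: s[2]='h'->'b', delta=(2-8)*5^3 mod 509 = 268, hash=273+268 mod 509 = 32
Option D: s[1]='h'->'g', delta=(7-8)*5^4 mod 509 = 393, hash=273+393 mod 509 = 157
Option E: s[4]='a'->'d', delta=(4-1)*5^1 mod 509 = 15, hash=273+15 mod 509 = 288

Answer: B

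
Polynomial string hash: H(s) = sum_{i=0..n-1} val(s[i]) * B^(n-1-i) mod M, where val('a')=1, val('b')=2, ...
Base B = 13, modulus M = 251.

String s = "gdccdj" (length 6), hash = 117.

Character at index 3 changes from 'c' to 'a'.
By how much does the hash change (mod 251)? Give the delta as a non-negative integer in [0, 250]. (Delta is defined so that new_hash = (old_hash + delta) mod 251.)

Delta formula: (val(new) - val(old)) * B^(n-1-k) mod M
  val('a') - val('c') = 1 - 3 = -2
  B^(n-1-k) = 13^2 mod 251 = 169
  Delta = -2 * 169 mod 251 = 164

Answer: 164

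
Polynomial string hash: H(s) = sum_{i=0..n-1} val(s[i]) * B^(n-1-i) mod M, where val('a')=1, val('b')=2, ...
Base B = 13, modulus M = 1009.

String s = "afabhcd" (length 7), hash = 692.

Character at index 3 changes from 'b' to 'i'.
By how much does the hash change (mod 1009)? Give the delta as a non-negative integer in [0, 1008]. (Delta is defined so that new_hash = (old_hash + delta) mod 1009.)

Delta formula: (val(new) - val(old)) * B^(n-1-k) mod M
  val('i') - val('b') = 9 - 2 = 7
  B^(n-1-k) = 13^3 mod 1009 = 179
  Delta = 7 * 179 mod 1009 = 244

Answer: 244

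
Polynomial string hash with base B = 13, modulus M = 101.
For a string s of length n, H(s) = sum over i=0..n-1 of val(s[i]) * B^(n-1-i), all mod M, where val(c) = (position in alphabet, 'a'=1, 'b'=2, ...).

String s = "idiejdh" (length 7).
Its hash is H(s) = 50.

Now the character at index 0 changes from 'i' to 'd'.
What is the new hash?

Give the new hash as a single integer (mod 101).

Answer: 56

Derivation:
val('i') = 9, val('d') = 4
Position k = 0, exponent = n-1-k = 6
B^6 mod M = 13^6 mod 101 = 19
Delta = (4 - 9) * 19 mod 101 = 6
New hash = (50 + 6) mod 101 = 56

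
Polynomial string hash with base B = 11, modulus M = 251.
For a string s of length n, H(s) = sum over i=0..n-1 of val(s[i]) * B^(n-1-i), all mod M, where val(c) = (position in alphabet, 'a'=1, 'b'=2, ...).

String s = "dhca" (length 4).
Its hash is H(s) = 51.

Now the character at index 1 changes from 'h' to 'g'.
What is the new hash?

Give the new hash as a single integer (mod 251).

val('h') = 8, val('g') = 7
Position k = 1, exponent = n-1-k = 2
B^2 mod M = 11^2 mod 251 = 121
Delta = (7 - 8) * 121 mod 251 = 130
New hash = (51 + 130) mod 251 = 181

Answer: 181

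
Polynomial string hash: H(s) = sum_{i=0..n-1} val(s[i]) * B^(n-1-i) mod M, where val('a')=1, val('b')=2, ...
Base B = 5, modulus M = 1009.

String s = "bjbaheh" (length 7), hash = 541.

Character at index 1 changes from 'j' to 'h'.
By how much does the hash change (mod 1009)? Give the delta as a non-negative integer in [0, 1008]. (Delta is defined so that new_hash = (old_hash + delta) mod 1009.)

Delta formula: (val(new) - val(old)) * B^(n-1-k) mod M
  val('h') - val('j') = 8 - 10 = -2
  B^(n-1-k) = 5^5 mod 1009 = 98
  Delta = -2 * 98 mod 1009 = 813

Answer: 813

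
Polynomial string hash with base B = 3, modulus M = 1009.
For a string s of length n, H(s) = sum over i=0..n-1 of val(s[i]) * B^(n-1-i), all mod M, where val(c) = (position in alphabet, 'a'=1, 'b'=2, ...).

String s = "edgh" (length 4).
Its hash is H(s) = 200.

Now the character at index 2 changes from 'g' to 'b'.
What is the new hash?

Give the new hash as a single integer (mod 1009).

Answer: 185

Derivation:
val('g') = 7, val('b') = 2
Position k = 2, exponent = n-1-k = 1
B^1 mod M = 3^1 mod 1009 = 3
Delta = (2 - 7) * 3 mod 1009 = 994
New hash = (200 + 994) mod 1009 = 185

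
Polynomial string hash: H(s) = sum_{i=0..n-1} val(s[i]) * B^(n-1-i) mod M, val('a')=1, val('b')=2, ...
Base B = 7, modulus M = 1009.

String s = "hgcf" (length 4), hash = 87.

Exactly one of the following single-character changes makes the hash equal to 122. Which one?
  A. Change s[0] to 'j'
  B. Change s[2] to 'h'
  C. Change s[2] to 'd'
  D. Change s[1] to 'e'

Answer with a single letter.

Answer: B

Derivation:
Option A: s[0]='h'->'j', delta=(10-8)*7^3 mod 1009 = 686, hash=87+686 mod 1009 = 773
Option B: s[2]='c'->'h', delta=(8-3)*7^1 mod 1009 = 35, hash=87+35 mod 1009 = 122 <-- target
Option C: s[2]='c'->'d', delta=(4-3)*7^1 mod 1009 = 7, hash=87+7 mod 1009 = 94
Option D: s[1]='g'->'e', delta=(5-7)*7^2 mod 1009 = 911, hash=87+911 mod 1009 = 998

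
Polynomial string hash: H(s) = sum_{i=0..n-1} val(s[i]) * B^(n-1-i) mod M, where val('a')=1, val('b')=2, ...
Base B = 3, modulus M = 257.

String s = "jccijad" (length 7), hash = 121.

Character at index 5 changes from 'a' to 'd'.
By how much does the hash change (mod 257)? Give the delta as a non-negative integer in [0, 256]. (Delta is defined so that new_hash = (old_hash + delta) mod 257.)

Answer: 9

Derivation:
Delta formula: (val(new) - val(old)) * B^(n-1-k) mod M
  val('d') - val('a') = 4 - 1 = 3
  B^(n-1-k) = 3^1 mod 257 = 3
  Delta = 3 * 3 mod 257 = 9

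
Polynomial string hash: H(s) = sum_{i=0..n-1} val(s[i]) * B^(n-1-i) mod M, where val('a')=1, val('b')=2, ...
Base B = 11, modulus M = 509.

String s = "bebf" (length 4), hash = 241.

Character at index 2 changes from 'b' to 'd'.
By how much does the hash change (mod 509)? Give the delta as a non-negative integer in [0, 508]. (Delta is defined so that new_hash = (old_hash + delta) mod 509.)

Answer: 22

Derivation:
Delta formula: (val(new) - val(old)) * B^(n-1-k) mod M
  val('d') - val('b') = 4 - 2 = 2
  B^(n-1-k) = 11^1 mod 509 = 11
  Delta = 2 * 11 mod 509 = 22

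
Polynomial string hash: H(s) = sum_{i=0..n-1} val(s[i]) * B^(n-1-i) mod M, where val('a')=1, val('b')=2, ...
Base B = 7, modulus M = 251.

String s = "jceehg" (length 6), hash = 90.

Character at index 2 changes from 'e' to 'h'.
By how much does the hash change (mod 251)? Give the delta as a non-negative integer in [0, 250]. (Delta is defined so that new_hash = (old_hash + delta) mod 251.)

Delta formula: (val(new) - val(old)) * B^(n-1-k) mod M
  val('h') - val('e') = 8 - 5 = 3
  B^(n-1-k) = 7^3 mod 251 = 92
  Delta = 3 * 92 mod 251 = 25

Answer: 25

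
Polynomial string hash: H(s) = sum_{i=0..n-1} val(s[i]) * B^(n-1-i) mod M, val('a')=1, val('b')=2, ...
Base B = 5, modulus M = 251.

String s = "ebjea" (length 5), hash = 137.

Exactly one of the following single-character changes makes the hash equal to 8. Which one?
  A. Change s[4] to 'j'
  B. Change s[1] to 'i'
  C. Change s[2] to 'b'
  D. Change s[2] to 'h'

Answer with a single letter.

Option A: s[4]='a'->'j', delta=(10-1)*5^0 mod 251 = 9, hash=137+9 mod 251 = 146
Option B: s[1]='b'->'i', delta=(9-2)*5^3 mod 251 = 122, hash=137+122 mod 251 = 8 <-- target
Option C: s[2]='j'->'b', delta=(2-10)*5^2 mod 251 = 51, hash=137+51 mod 251 = 188
Option D: s[2]='j'->'h', delta=(8-10)*5^2 mod 251 = 201, hash=137+201 mod 251 = 87

Answer: B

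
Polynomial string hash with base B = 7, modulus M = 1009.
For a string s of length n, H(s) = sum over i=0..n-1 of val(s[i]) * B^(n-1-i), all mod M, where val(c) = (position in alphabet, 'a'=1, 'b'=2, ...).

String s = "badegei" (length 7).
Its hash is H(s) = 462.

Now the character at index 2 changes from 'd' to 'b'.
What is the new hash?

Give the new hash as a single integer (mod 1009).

val('d') = 4, val('b') = 2
Position k = 2, exponent = n-1-k = 4
B^4 mod M = 7^4 mod 1009 = 383
Delta = (2 - 4) * 383 mod 1009 = 243
New hash = (462 + 243) mod 1009 = 705

Answer: 705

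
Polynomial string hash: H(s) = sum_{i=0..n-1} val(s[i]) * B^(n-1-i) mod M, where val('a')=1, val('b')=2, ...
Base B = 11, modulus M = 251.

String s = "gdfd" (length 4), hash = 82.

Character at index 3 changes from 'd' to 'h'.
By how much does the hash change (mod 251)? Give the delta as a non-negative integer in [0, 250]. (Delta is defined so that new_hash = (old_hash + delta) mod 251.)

Delta formula: (val(new) - val(old)) * B^(n-1-k) mod M
  val('h') - val('d') = 8 - 4 = 4
  B^(n-1-k) = 11^0 mod 251 = 1
  Delta = 4 * 1 mod 251 = 4

Answer: 4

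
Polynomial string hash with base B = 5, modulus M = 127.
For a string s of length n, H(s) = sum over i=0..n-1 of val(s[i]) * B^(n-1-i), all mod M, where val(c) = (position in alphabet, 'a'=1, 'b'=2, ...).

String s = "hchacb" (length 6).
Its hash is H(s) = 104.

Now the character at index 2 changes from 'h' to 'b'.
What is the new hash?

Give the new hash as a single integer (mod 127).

val('h') = 8, val('b') = 2
Position k = 2, exponent = n-1-k = 3
B^3 mod M = 5^3 mod 127 = 125
Delta = (2 - 8) * 125 mod 127 = 12
New hash = (104 + 12) mod 127 = 116

Answer: 116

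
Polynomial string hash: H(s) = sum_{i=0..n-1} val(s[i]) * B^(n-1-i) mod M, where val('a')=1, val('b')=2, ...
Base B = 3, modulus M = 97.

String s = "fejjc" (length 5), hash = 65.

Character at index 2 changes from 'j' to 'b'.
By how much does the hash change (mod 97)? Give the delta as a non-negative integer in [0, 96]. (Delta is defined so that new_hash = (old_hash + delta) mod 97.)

Delta formula: (val(new) - val(old)) * B^(n-1-k) mod M
  val('b') - val('j') = 2 - 10 = -8
  B^(n-1-k) = 3^2 mod 97 = 9
  Delta = -8 * 9 mod 97 = 25

Answer: 25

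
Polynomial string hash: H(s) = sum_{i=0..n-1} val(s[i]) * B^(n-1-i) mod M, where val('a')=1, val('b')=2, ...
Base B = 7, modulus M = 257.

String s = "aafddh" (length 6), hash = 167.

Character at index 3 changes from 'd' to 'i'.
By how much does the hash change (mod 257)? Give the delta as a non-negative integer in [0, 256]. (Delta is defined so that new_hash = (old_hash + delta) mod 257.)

Delta formula: (val(new) - val(old)) * B^(n-1-k) mod M
  val('i') - val('d') = 9 - 4 = 5
  B^(n-1-k) = 7^2 mod 257 = 49
  Delta = 5 * 49 mod 257 = 245

Answer: 245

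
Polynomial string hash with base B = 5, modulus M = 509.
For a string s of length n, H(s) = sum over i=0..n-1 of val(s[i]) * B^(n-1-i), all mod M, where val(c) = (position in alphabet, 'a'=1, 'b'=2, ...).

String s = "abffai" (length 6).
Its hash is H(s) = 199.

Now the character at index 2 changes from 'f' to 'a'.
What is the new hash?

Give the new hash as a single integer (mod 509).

val('f') = 6, val('a') = 1
Position k = 2, exponent = n-1-k = 3
B^3 mod M = 5^3 mod 509 = 125
Delta = (1 - 6) * 125 mod 509 = 393
New hash = (199 + 393) mod 509 = 83

Answer: 83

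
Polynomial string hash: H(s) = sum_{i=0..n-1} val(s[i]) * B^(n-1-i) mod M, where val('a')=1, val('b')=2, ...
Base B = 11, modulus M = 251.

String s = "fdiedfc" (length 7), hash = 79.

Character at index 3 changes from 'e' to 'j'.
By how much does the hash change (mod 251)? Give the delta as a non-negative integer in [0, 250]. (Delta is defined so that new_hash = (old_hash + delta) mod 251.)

Answer: 129

Derivation:
Delta formula: (val(new) - val(old)) * B^(n-1-k) mod M
  val('j') - val('e') = 10 - 5 = 5
  B^(n-1-k) = 11^3 mod 251 = 76
  Delta = 5 * 76 mod 251 = 129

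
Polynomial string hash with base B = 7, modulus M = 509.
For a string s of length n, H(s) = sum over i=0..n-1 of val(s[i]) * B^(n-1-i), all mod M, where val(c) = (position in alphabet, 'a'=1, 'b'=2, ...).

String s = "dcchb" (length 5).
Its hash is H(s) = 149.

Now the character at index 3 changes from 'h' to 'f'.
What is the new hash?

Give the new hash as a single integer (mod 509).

val('h') = 8, val('f') = 6
Position k = 3, exponent = n-1-k = 1
B^1 mod M = 7^1 mod 509 = 7
Delta = (6 - 8) * 7 mod 509 = 495
New hash = (149 + 495) mod 509 = 135

Answer: 135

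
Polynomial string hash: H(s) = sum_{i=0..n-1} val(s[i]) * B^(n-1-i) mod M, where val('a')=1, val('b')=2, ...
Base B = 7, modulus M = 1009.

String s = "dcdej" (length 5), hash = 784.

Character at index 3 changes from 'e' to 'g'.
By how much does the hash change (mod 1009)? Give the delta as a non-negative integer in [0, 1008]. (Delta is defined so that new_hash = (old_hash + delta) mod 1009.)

Delta formula: (val(new) - val(old)) * B^(n-1-k) mod M
  val('g') - val('e') = 7 - 5 = 2
  B^(n-1-k) = 7^1 mod 1009 = 7
  Delta = 2 * 7 mod 1009 = 14

Answer: 14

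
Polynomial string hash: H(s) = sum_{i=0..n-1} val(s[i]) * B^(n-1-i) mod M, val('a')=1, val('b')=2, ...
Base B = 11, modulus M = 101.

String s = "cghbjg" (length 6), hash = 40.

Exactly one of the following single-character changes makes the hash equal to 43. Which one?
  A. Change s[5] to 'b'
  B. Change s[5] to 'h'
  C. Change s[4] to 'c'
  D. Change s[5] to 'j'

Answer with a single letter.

Option A: s[5]='g'->'b', delta=(2-7)*11^0 mod 101 = 96, hash=40+96 mod 101 = 35
Option B: s[5]='g'->'h', delta=(8-7)*11^0 mod 101 = 1, hash=40+1 mod 101 = 41
Option C: s[4]='j'->'c', delta=(3-10)*11^1 mod 101 = 24, hash=40+24 mod 101 = 64
Option D: s[5]='g'->'j', delta=(10-7)*11^0 mod 101 = 3, hash=40+3 mod 101 = 43 <-- target

Answer: D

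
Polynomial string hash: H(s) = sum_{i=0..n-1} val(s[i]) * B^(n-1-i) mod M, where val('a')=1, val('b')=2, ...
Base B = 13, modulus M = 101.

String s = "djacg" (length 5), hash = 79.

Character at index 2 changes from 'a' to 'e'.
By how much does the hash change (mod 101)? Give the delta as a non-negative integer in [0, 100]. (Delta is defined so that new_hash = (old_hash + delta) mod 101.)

Answer: 70

Derivation:
Delta formula: (val(new) - val(old)) * B^(n-1-k) mod M
  val('e') - val('a') = 5 - 1 = 4
  B^(n-1-k) = 13^2 mod 101 = 68
  Delta = 4 * 68 mod 101 = 70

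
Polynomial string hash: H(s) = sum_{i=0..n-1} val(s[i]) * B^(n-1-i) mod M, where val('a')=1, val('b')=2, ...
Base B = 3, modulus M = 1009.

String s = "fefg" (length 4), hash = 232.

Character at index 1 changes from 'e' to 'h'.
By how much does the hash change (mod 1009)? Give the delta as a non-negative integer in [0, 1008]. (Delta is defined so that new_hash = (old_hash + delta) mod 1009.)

Answer: 27

Derivation:
Delta formula: (val(new) - val(old)) * B^(n-1-k) mod M
  val('h') - val('e') = 8 - 5 = 3
  B^(n-1-k) = 3^2 mod 1009 = 9
  Delta = 3 * 9 mod 1009 = 27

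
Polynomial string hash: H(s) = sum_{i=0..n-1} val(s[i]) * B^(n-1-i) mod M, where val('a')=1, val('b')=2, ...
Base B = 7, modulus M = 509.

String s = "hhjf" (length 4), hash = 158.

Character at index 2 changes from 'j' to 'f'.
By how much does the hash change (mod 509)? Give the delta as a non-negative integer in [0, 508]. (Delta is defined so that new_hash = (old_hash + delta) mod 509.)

Delta formula: (val(new) - val(old)) * B^(n-1-k) mod M
  val('f') - val('j') = 6 - 10 = -4
  B^(n-1-k) = 7^1 mod 509 = 7
  Delta = -4 * 7 mod 509 = 481

Answer: 481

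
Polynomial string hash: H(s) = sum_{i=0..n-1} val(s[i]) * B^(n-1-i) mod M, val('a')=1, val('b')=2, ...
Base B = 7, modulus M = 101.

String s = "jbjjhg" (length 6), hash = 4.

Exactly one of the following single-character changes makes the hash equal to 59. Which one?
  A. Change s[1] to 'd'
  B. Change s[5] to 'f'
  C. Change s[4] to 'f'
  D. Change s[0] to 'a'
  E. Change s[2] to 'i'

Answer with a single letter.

Answer: A

Derivation:
Option A: s[1]='b'->'d', delta=(4-2)*7^4 mod 101 = 55, hash=4+55 mod 101 = 59 <-- target
Option B: s[5]='g'->'f', delta=(6-7)*7^0 mod 101 = 100, hash=4+100 mod 101 = 3
Option C: s[4]='h'->'f', delta=(6-8)*7^1 mod 101 = 87, hash=4+87 mod 101 = 91
Option D: s[0]='j'->'a', delta=(1-10)*7^5 mod 101 = 35, hash=4+35 mod 101 = 39
Option E: s[2]='j'->'i', delta=(9-10)*7^3 mod 101 = 61, hash=4+61 mod 101 = 65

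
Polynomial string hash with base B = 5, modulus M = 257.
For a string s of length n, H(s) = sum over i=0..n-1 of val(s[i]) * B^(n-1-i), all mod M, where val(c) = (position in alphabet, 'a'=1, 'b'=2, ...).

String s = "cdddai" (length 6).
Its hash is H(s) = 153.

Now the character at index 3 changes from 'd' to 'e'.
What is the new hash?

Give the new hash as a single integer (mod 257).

val('d') = 4, val('e') = 5
Position k = 3, exponent = n-1-k = 2
B^2 mod M = 5^2 mod 257 = 25
Delta = (5 - 4) * 25 mod 257 = 25
New hash = (153 + 25) mod 257 = 178

Answer: 178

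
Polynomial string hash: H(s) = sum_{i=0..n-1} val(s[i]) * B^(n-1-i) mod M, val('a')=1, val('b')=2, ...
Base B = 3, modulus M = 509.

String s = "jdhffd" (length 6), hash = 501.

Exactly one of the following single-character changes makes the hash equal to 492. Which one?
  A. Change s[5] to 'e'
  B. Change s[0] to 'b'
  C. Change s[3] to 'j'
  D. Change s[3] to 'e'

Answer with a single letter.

Option A: s[5]='d'->'e', delta=(5-4)*3^0 mod 509 = 1, hash=501+1 mod 509 = 502
Option B: s[0]='j'->'b', delta=(2-10)*3^5 mod 509 = 92, hash=501+92 mod 509 = 84
Option C: s[3]='f'->'j', delta=(10-6)*3^2 mod 509 = 36, hash=501+36 mod 509 = 28
Option D: s[3]='f'->'e', delta=(5-6)*3^2 mod 509 = 500, hash=501+500 mod 509 = 492 <-- target

Answer: D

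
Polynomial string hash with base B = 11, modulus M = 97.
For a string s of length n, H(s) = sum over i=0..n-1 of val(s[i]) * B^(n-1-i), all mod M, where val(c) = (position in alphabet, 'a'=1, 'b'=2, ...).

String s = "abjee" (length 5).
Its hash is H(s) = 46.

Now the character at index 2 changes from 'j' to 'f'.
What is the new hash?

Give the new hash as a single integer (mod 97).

Answer: 47

Derivation:
val('j') = 10, val('f') = 6
Position k = 2, exponent = n-1-k = 2
B^2 mod M = 11^2 mod 97 = 24
Delta = (6 - 10) * 24 mod 97 = 1
New hash = (46 + 1) mod 97 = 47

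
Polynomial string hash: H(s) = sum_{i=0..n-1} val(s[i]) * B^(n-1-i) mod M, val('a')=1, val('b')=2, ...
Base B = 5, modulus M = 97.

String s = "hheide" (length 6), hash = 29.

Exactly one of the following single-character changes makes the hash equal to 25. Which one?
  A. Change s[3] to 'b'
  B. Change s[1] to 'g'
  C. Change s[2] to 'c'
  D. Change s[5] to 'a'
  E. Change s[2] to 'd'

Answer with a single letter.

Option A: s[3]='i'->'b', delta=(2-9)*5^2 mod 97 = 19, hash=29+19 mod 97 = 48
Option B: s[1]='h'->'g', delta=(7-8)*5^4 mod 97 = 54, hash=29+54 mod 97 = 83
Option C: s[2]='e'->'c', delta=(3-5)*5^3 mod 97 = 41, hash=29+41 mod 97 = 70
Option D: s[5]='e'->'a', delta=(1-5)*5^0 mod 97 = 93, hash=29+93 mod 97 = 25 <-- target
Option E: s[2]='e'->'d', delta=(4-5)*5^3 mod 97 = 69, hash=29+69 mod 97 = 1

Answer: D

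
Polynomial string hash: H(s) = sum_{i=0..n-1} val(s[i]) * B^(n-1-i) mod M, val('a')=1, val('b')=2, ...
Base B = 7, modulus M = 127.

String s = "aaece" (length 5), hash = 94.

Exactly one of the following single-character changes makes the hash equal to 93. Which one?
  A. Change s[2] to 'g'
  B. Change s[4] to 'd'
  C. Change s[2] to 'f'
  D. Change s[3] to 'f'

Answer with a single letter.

Answer: B

Derivation:
Option A: s[2]='e'->'g', delta=(7-5)*7^2 mod 127 = 98, hash=94+98 mod 127 = 65
Option B: s[4]='e'->'d', delta=(4-5)*7^0 mod 127 = 126, hash=94+126 mod 127 = 93 <-- target
Option C: s[2]='e'->'f', delta=(6-5)*7^2 mod 127 = 49, hash=94+49 mod 127 = 16
Option D: s[3]='c'->'f', delta=(6-3)*7^1 mod 127 = 21, hash=94+21 mod 127 = 115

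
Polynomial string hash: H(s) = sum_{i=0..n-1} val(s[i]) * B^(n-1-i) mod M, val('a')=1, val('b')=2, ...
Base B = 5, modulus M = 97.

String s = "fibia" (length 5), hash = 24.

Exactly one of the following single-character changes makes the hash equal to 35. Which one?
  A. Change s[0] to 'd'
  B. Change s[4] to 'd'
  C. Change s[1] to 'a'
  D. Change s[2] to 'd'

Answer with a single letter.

Option A: s[0]='f'->'d', delta=(4-6)*5^4 mod 97 = 11, hash=24+11 mod 97 = 35 <-- target
Option B: s[4]='a'->'d', delta=(4-1)*5^0 mod 97 = 3, hash=24+3 mod 97 = 27
Option C: s[1]='i'->'a', delta=(1-9)*5^3 mod 97 = 67, hash=24+67 mod 97 = 91
Option D: s[2]='b'->'d', delta=(4-2)*5^2 mod 97 = 50, hash=24+50 mod 97 = 74

Answer: A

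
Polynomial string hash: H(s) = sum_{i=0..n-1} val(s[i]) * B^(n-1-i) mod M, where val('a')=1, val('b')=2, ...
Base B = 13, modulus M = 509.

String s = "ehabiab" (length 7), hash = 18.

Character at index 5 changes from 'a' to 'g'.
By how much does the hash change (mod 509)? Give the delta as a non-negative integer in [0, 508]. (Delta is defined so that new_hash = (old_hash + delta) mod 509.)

Answer: 78

Derivation:
Delta formula: (val(new) - val(old)) * B^(n-1-k) mod M
  val('g') - val('a') = 7 - 1 = 6
  B^(n-1-k) = 13^1 mod 509 = 13
  Delta = 6 * 13 mod 509 = 78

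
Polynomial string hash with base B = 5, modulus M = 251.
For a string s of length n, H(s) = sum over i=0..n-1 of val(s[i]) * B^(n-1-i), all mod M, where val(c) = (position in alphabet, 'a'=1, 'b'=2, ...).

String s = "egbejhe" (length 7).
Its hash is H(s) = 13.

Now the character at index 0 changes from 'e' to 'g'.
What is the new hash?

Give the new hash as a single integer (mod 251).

Answer: 139

Derivation:
val('e') = 5, val('g') = 7
Position k = 0, exponent = n-1-k = 6
B^6 mod M = 5^6 mod 251 = 63
Delta = (7 - 5) * 63 mod 251 = 126
New hash = (13 + 126) mod 251 = 139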